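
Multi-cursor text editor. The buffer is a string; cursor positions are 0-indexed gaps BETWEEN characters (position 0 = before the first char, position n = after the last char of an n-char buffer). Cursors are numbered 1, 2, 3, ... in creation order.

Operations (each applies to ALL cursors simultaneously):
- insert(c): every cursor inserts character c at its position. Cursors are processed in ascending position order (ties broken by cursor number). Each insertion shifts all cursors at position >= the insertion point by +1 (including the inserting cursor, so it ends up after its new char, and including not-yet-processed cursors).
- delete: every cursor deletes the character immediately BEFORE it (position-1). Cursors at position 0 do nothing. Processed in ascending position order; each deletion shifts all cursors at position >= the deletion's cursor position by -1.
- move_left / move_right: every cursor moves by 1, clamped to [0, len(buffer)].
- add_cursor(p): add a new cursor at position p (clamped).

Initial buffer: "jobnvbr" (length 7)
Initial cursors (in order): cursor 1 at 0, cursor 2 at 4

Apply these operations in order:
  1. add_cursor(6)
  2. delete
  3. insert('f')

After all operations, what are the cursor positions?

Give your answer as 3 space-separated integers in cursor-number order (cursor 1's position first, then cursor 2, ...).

After op 1 (add_cursor(6)): buffer="jobnvbr" (len 7), cursors c1@0 c2@4 c3@6, authorship .......
After op 2 (delete): buffer="jobvr" (len 5), cursors c1@0 c2@3 c3@4, authorship .....
After op 3 (insert('f')): buffer="fjobfvfr" (len 8), cursors c1@1 c2@5 c3@7, authorship 1...2.3.

Answer: 1 5 7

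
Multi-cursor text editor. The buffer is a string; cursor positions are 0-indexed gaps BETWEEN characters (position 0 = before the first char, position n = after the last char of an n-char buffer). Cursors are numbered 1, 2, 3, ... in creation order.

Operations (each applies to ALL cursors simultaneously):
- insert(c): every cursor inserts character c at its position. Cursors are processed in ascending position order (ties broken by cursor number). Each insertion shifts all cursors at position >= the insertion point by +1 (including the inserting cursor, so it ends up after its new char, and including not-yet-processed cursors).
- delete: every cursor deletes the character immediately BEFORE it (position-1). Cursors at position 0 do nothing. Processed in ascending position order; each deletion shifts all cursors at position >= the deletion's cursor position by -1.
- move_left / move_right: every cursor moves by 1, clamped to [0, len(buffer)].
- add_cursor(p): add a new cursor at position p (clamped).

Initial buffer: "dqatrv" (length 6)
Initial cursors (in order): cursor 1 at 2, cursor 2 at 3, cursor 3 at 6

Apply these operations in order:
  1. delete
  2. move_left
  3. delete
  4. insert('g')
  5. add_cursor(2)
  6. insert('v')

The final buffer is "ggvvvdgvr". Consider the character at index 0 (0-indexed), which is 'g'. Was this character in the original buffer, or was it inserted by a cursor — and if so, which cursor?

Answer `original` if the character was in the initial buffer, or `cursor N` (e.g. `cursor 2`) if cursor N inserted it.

After op 1 (delete): buffer="dtr" (len 3), cursors c1@1 c2@1 c3@3, authorship ...
After op 2 (move_left): buffer="dtr" (len 3), cursors c1@0 c2@0 c3@2, authorship ...
After op 3 (delete): buffer="dr" (len 2), cursors c1@0 c2@0 c3@1, authorship ..
After op 4 (insert('g')): buffer="ggdgr" (len 5), cursors c1@2 c2@2 c3@4, authorship 12.3.
After op 5 (add_cursor(2)): buffer="ggdgr" (len 5), cursors c1@2 c2@2 c4@2 c3@4, authorship 12.3.
After op 6 (insert('v')): buffer="ggvvvdgvr" (len 9), cursors c1@5 c2@5 c4@5 c3@8, authorship 12124.33.
Authorship (.=original, N=cursor N): 1 2 1 2 4 . 3 3 .
Index 0: author = 1

Answer: cursor 1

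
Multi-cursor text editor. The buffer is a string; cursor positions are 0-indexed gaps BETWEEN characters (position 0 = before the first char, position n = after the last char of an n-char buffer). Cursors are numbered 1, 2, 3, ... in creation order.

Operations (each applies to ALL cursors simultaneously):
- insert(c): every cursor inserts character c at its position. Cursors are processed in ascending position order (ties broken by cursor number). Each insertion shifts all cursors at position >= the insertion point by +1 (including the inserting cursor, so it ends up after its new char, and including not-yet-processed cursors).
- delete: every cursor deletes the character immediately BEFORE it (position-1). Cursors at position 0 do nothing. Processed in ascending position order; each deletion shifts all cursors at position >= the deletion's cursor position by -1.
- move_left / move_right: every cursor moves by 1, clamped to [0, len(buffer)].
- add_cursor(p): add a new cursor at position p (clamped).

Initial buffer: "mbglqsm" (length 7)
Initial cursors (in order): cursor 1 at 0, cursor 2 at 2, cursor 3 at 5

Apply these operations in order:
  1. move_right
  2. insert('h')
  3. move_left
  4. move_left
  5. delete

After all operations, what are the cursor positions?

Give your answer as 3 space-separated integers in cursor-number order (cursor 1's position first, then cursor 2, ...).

Answer: 0 2 5

Derivation:
After op 1 (move_right): buffer="mbglqsm" (len 7), cursors c1@1 c2@3 c3@6, authorship .......
After op 2 (insert('h')): buffer="mhbghlqshm" (len 10), cursors c1@2 c2@5 c3@9, authorship .1..2...3.
After op 3 (move_left): buffer="mhbghlqshm" (len 10), cursors c1@1 c2@4 c3@8, authorship .1..2...3.
After op 4 (move_left): buffer="mhbghlqshm" (len 10), cursors c1@0 c2@3 c3@7, authorship .1..2...3.
After op 5 (delete): buffer="mhghlshm" (len 8), cursors c1@0 c2@2 c3@5, authorship .1.2..3.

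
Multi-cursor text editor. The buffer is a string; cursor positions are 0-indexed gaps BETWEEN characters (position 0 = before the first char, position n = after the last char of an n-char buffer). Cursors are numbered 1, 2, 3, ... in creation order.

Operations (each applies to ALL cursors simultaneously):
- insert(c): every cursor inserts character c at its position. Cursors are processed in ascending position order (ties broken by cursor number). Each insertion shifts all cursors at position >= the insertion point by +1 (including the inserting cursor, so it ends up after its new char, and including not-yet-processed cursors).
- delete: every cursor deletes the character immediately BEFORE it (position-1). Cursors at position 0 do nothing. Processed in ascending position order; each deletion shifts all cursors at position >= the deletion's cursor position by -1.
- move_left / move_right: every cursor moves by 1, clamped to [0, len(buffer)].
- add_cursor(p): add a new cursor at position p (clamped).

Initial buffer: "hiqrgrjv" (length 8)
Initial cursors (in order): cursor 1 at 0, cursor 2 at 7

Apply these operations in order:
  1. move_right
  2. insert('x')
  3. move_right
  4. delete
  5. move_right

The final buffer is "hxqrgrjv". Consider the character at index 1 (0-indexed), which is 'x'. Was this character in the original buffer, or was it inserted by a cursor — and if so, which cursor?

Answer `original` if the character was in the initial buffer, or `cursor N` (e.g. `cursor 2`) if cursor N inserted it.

After op 1 (move_right): buffer="hiqrgrjv" (len 8), cursors c1@1 c2@8, authorship ........
After op 2 (insert('x')): buffer="hxiqrgrjvx" (len 10), cursors c1@2 c2@10, authorship .1.......2
After op 3 (move_right): buffer="hxiqrgrjvx" (len 10), cursors c1@3 c2@10, authorship .1.......2
After op 4 (delete): buffer="hxqrgrjv" (len 8), cursors c1@2 c2@8, authorship .1......
After op 5 (move_right): buffer="hxqrgrjv" (len 8), cursors c1@3 c2@8, authorship .1......
Authorship (.=original, N=cursor N): . 1 . . . . . .
Index 1: author = 1

Answer: cursor 1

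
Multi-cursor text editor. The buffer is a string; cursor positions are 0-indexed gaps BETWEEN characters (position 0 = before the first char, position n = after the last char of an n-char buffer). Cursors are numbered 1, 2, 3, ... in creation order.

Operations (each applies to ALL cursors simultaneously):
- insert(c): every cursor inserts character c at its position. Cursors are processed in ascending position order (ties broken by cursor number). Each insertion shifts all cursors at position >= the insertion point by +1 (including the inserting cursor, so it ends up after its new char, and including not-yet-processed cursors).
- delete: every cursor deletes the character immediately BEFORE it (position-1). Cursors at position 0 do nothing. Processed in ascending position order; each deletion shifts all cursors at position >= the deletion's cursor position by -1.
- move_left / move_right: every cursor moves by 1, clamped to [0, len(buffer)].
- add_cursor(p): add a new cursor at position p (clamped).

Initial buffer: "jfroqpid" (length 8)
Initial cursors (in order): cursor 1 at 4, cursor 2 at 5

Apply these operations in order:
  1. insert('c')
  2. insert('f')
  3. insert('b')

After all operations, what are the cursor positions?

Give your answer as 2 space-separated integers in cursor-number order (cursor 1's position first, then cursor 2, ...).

Answer: 7 11

Derivation:
After op 1 (insert('c')): buffer="jfrocqcpid" (len 10), cursors c1@5 c2@7, authorship ....1.2...
After op 2 (insert('f')): buffer="jfrocfqcfpid" (len 12), cursors c1@6 c2@9, authorship ....11.22...
After op 3 (insert('b')): buffer="jfrocfbqcfbpid" (len 14), cursors c1@7 c2@11, authorship ....111.222...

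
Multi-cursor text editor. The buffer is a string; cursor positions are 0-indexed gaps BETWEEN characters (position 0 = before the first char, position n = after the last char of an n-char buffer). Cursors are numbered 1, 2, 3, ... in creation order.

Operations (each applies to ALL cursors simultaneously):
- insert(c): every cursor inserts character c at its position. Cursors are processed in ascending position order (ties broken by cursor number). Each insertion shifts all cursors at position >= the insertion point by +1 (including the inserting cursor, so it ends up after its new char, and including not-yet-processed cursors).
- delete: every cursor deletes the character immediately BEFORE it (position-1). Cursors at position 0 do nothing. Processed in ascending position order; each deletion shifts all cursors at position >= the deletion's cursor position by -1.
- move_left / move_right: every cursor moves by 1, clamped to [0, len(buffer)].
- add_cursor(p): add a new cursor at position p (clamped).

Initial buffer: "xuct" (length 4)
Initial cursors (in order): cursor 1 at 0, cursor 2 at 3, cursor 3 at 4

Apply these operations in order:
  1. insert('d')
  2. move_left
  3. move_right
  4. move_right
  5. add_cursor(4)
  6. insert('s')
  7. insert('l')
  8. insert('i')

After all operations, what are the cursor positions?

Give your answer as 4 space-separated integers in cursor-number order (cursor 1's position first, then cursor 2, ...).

After op 1 (insert('d')): buffer="dxucdtd" (len 7), cursors c1@1 c2@5 c3@7, authorship 1...2.3
After op 2 (move_left): buffer="dxucdtd" (len 7), cursors c1@0 c2@4 c3@6, authorship 1...2.3
After op 3 (move_right): buffer="dxucdtd" (len 7), cursors c1@1 c2@5 c3@7, authorship 1...2.3
After op 4 (move_right): buffer="dxucdtd" (len 7), cursors c1@2 c2@6 c3@7, authorship 1...2.3
After op 5 (add_cursor(4)): buffer="dxucdtd" (len 7), cursors c1@2 c4@4 c2@6 c3@7, authorship 1...2.3
After op 6 (insert('s')): buffer="dxsucsdtsds" (len 11), cursors c1@3 c4@6 c2@9 c3@11, authorship 1.1..42.233
After op 7 (insert('l')): buffer="dxslucsldtsldsl" (len 15), cursors c1@4 c4@8 c2@12 c3@15, authorship 1.11..442.22333
After op 8 (insert('i')): buffer="dxsliucslidtslidsli" (len 19), cursors c1@5 c4@10 c2@15 c3@19, authorship 1.111..4442.2223333

Answer: 5 15 19 10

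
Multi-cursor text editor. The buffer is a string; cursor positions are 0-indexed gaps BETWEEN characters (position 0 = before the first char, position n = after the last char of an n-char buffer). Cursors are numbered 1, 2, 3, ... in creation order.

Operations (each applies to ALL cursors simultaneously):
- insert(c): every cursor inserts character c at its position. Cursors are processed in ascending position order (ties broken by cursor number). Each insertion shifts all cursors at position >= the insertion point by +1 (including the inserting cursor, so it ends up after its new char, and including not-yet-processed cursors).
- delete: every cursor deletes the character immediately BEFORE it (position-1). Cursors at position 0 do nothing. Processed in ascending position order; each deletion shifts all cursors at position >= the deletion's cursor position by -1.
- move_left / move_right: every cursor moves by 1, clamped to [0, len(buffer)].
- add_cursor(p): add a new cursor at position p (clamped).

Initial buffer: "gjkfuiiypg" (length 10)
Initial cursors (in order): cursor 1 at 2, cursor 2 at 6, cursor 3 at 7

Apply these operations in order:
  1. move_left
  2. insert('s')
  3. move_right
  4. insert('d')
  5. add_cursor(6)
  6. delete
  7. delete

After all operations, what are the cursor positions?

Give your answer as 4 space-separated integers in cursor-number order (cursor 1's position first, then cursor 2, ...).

After op 1 (move_left): buffer="gjkfuiiypg" (len 10), cursors c1@1 c2@5 c3@6, authorship ..........
After op 2 (insert('s')): buffer="gsjkfusisiypg" (len 13), cursors c1@2 c2@7 c3@9, authorship .1....2.3....
After op 3 (move_right): buffer="gsjkfusisiypg" (len 13), cursors c1@3 c2@8 c3@10, authorship .1....2.3....
After op 4 (insert('d')): buffer="gsjdkfusidsidypg" (len 16), cursors c1@4 c2@10 c3@13, authorship .1.1...2.23.3...
After op 5 (add_cursor(6)): buffer="gsjdkfusidsidypg" (len 16), cursors c1@4 c4@6 c2@10 c3@13, authorship .1.1...2.23.3...
After op 6 (delete): buffer="gsjkusisiypg" (len 12), cursors c1@3 c4@4 c2@7 c3@9, authorship .1...2.3....
After op 7 (delete): buffer="gsussypg" (len 8), cursors c1@2 c4@2 c2@4 c3@5, authorship .1.23...

Answer: 2 4 5 2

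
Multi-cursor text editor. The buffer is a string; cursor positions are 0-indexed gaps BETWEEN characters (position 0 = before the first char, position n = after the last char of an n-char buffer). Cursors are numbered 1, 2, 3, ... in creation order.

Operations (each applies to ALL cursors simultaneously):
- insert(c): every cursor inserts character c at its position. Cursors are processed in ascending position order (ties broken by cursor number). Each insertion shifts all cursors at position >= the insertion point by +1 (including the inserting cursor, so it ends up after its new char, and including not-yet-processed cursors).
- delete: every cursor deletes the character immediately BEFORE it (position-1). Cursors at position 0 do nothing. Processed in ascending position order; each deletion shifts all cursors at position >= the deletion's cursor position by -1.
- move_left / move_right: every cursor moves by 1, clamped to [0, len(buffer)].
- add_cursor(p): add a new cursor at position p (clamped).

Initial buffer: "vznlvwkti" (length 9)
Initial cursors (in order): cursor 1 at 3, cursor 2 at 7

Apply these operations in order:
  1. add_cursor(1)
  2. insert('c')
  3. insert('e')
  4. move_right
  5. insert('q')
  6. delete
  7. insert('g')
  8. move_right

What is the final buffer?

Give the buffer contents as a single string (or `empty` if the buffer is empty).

After op 1 (add_cursor(1)): buffer="vznlvwkti" (len 9), cursors c3@1 c1@3 c2@7, authorship .........
After op 2 (insert('c')): buffer="vcznclvwkcti" (len 12), cursors c3@2 c1@5 c2@10, authorship .3..1....2..
After op 3 (insert('e')): buffer="vcezncelvwkceti" (len 15), cursors c3@3 c1@7 c2@13, authorship .33..11....22..
After op 4 (move_right): buffer="vcezncelvwkceti" (len 15), cursors c3@4 c1@8 c2@14, authorship .33..11....22..
After op 5 (insert('q')): buffer="vcezqncelqvwkcetqi" (len 18), cursors c3@5 c1@10 c2@17, authorship .33.3.11.1...22.2.
After op 6 (delete): buffer="vcezncelvwkceti" (len 15), cursors c3@4 c1@8 c2@14, authorship .33..11....22..
After op 7 (insert('g')): buffer="vcezgncelgvwkcetgi" (len 18), cursors c3@5 c1@10 c2@17, authorship .33.3.11.1...22.2.
After op 8 (move_right): buffer="vcezgncelgvwkcetgi" (len 18), cursors c3@6 c1@11 c2@18, authorship .33.3.11.1...22.2.

Answer: vcezgncelgvwkcetgi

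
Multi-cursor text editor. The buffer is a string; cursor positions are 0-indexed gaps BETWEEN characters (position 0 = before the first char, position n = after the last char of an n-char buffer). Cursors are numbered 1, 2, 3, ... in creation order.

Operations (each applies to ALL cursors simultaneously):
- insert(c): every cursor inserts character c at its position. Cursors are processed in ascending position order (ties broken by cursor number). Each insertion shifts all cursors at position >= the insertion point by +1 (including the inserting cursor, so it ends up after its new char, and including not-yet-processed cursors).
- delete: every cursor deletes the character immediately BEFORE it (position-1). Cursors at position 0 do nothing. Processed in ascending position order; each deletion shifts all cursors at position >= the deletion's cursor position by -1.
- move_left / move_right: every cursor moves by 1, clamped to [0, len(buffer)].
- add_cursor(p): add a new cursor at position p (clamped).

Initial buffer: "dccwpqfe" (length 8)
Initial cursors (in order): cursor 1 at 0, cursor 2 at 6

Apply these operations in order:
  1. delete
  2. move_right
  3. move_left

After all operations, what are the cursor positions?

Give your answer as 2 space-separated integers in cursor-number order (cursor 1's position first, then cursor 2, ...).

Answer: 0 5

Derivation:
After op 1 (delete): buffer="dccwpfe" (len 7), cursors c1@0 c2@5, authorship .......
After op 2 (move_right): buffer="dccwpfe" (len 7), cursors c1@1 c2@6, authorship .......
After op 3 (move_left): buffer="dccwpfe" (len 7), cursors c1@0 c2@5, authorship .......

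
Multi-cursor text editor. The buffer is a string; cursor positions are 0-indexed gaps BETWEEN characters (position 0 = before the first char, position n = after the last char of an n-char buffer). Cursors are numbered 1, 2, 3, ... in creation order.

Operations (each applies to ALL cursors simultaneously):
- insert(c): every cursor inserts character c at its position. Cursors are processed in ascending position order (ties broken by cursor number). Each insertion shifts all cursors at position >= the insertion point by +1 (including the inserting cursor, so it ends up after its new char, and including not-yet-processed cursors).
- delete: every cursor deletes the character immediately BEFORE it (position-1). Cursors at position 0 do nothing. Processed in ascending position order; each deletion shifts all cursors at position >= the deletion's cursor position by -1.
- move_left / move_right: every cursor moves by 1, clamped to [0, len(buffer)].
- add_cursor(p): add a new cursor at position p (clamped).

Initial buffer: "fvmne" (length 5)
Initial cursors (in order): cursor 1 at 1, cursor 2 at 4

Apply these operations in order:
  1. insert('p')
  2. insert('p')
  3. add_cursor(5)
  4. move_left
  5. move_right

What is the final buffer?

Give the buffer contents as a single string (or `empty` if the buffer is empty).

After op 1 (insert('p')): buffer="fpvmnpe" (len 7), cursors c1@2 c2@6, authorship .1...2.
After op 2 (insert('p')): buffer="fppvmnppe" (len 9), cursors c1@3 c2@8, authorship .11...22.
After op 3 (add_cursor(5)): buffer="fppvmnppe" (len 9), cursors c1@3 c3@5 c2@8, authorship .11...22.
After op 4 (move_left): buffer="fppvmnppe" (len 9), cursors c1@2 c3@4 c2@7, authorship .11...22.
After op 5 (move_right): buffer="fppvmnppe" (len 9), cursors c1@3 c3@5 c2@8, authorship .11...22.

Answer: fppvmnppe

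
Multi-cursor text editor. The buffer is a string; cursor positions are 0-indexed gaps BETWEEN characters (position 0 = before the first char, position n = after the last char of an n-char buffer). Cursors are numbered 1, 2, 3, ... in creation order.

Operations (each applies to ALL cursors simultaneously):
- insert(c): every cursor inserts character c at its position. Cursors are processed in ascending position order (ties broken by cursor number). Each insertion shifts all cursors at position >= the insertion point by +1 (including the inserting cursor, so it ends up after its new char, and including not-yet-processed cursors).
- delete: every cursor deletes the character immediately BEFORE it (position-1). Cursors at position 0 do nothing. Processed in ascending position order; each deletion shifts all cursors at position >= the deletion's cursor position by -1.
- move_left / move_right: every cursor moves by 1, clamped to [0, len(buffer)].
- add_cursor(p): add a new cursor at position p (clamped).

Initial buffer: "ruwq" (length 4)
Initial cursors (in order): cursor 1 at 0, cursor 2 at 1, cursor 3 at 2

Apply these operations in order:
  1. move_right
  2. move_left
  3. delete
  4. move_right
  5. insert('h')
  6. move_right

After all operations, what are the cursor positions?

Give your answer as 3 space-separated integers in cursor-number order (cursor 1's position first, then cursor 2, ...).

Answer: 5 5 5

Derivation:
After op 1 (move_right): buffer="ruwq" (len 4), cursors c1@1 c2@2 c3@3, authorship ....
After op 2 (move_left): buffer="ruwq" (len 4), cursors c1@0 c2@1 c3@2, authorship ....
After op 3 (delete): buffer="wq" (len 2), cursors c1@0 c2@0 c3@0, authorship ..
After op 4 (move_right): buffer="wq" (len 2), cursors c1@1 c2@1 c3@1, authorship ..
After op 5 (insert('h')): buffer="whhhq" (len 5), cursors c1@4 c2@4 c3@4, authorship .123.
After op 6 (move_right): buffer="whhhq" (len 5), cursors c1@5 c2@5 c3@5, authorship .123.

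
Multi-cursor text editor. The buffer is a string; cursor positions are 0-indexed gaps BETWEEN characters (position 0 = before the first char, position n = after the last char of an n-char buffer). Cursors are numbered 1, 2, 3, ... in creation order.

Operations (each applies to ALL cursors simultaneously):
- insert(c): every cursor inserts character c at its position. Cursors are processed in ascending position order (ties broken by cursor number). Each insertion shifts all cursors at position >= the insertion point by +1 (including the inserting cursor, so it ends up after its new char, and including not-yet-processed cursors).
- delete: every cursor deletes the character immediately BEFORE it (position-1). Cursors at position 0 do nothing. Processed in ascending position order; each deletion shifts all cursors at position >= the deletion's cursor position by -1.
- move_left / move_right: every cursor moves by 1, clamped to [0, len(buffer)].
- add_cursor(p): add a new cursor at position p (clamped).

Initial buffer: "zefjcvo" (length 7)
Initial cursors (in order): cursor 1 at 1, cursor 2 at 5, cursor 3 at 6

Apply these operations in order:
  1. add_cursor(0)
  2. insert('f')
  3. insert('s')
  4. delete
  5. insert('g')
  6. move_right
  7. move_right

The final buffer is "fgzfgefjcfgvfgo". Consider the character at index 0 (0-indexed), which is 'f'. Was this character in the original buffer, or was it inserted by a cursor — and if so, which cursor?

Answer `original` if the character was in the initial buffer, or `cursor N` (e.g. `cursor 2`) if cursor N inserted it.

Answer: cursor 4

Derivation:
After op 1 (add_cursor(0)): buffer="zefjcvo" (len 7), cursors c4@0 c1@1 c2@5 c3@6, authorship .......
After op 2 (insert('f')): buffer="fzfefjcfvfo" (len 11), cursors c4@1 c1@3 c2@8 c3@10, authorship 4.1....2.3.
After op 3 (insert('s')): buffer="fszfsefjcfsvfso" (len 15), cursors c4@2 c1@5 c2@11 c3@14, authorship 44.11....22.33.
After op 4 (delete): buffer="fzfefjcfvfo" (len 11), cursors c4@1 c1@3 c2@8 c3@10, authorship 4.1....2.3.
After op 5 (insert('g')): buffer="fgzfgefjcfgvfgo" (len 15), cursors c4@2 c1@5 c2@11 c3@14, authorship 44.11....22.33.
After op 6 (move_right): buffer="fgzfgefjcfgvfgo" (len 15), cursors c4@3 c1@6 c2@12 c3@15, authorship 44.11....22.33.
After op 7 (move_right): buffer="fgzfgefjcfgvfgo" (len 15), cursors c4@4 c1@7 c2@13 c3@15, authorship 44.11....22.33.
Authorship (.=original, N=cursor N): 4 4 . 1 1 . . . . 2 2 . 3 3 .
Index 0: author = 4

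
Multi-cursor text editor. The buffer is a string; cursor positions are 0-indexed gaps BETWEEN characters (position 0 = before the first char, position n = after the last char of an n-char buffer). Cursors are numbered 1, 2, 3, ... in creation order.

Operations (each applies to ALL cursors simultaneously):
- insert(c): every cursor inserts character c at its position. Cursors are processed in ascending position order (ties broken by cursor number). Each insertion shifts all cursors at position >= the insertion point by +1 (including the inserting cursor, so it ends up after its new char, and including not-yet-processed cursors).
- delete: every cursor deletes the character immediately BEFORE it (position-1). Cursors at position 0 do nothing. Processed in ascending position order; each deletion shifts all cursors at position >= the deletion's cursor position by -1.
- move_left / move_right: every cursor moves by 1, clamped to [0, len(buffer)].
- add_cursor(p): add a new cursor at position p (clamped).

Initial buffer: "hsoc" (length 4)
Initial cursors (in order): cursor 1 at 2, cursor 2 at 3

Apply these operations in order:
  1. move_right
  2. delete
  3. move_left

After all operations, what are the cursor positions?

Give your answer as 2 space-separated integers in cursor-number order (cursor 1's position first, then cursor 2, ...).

After op 1 (move_right): buffer="hsoc" (len 4), cursors c1@3 c2@4, authorship ....
After op 2 (delete): buffer="hs" (len 2), cursors c1@2 c2@2, authorship ..
After op 3 (move_left): buffer="hs" (len 2), cursors c1@1 c2@1, authorship ..

Answer: 1 1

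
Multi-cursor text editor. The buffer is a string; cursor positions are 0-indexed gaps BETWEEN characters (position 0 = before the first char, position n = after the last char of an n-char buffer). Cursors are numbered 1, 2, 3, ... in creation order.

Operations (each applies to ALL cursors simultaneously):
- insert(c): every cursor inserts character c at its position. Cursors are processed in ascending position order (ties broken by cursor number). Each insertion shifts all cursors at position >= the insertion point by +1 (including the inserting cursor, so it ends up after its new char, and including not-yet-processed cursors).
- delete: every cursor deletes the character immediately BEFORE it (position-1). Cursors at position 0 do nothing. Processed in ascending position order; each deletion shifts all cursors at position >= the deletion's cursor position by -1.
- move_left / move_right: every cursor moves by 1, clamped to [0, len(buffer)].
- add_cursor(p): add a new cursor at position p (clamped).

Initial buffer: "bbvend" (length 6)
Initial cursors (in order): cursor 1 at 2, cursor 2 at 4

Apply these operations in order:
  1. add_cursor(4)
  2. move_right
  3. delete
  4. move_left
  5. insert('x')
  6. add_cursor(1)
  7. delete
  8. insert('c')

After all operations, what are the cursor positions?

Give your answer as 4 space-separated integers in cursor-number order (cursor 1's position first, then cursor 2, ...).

After op 1 (add_cursor(4)): buffer="bbvend" (len 6), cursors c1@2 c2@4 c3@4, authorship ......
After op 2 (move_right): buffer="bbvend" (len 6), cursors c1@3 c2@5 c3@5, authorship ......
After op 3 (delete): buffer="bbd" (len 3), cursors c1@2 c2@2 c3@2, authorship ...
After op 4 (move_left): buffer="bbd" (len 3), cursors c1@1 c2@1 c3@1, authorship ...
After op 5 (insert('x')): buffer="bxxxbd" (len 6), cursors c1@4 c2@4 c3@4, authorship .123..
After op 6 (add_cursor(1)): buffer="bxxxbd" (len 6), cursors c4@1 c1@4 c2@4 c3@4, authorship .123..
After op 7 (delete): buffer="bd" (len 2), cursors c1@0 c2@0 c3@0 c4@0, authorship ..
After op 8 (insert('c')): buffer="ccccbd" (len 6), cursors c1@4 c2@4 c3@4 c4@4, authorship 1234..

Answer: 4 4 4 4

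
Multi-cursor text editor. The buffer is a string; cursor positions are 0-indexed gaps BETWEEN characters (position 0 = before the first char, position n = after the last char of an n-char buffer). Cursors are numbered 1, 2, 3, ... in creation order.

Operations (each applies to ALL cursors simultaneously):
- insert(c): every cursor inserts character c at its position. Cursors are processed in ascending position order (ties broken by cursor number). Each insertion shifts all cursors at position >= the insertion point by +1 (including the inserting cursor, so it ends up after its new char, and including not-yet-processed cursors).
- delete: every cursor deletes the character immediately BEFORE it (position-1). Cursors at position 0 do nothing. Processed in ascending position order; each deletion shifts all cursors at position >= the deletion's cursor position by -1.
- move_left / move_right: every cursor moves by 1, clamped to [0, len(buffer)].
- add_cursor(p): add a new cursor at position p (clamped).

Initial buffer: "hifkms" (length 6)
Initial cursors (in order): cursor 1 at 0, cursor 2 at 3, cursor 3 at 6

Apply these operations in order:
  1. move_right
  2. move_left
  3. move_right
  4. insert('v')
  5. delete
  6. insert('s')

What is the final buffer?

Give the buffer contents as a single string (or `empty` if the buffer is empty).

After op 1 (move_right): buffer="hifkms" (len 6), cursors c1@1 c2@4 c3@6, authorship ......
After op 2 (move_left): buffer="hifkms" (len 6), cursors c1@0 c2@3 c3@5, authorship ......
After op 3 (move_right): buffer="hifkms" (len 6), cursors c1@1 c2@4 c3@6, authorship ......
After op 4 (insert('v')): buffer="hvifkvmsv" (len 9), cursors c1@2 c2@6 c3@9, authorship .1...2..3
After op 5 (delete): buffer="hifkms" (len 6), cursors c1@1 c2@4 c3@6, authorship ......
After op 6 (insert('s')): buffer="hsifksmss" (len 9), cursors c1@2 c2@6 c3@9, authorship .1...2..3

Answer: hsifksmss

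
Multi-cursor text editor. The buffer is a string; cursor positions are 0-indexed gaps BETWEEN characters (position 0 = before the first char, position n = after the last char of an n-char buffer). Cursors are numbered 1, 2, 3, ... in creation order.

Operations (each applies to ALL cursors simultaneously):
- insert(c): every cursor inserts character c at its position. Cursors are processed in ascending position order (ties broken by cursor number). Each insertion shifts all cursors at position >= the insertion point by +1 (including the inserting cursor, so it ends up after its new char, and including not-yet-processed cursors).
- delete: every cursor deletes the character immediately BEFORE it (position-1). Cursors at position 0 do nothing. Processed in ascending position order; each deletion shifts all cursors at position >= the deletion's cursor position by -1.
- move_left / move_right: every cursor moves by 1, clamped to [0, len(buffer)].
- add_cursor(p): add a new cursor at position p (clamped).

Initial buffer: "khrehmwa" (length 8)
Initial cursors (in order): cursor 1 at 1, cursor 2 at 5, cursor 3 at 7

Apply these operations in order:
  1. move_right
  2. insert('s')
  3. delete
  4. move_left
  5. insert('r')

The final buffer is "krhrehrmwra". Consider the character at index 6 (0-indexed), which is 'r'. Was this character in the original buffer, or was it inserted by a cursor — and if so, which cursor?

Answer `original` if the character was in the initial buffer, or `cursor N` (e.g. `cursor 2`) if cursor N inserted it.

After op 1 (move_right): buffer="khrehmwa" (len 8), cursors c1@2 c2@6 c3@8, authorship ........
After op 2 (insert('s')): buffer="khsrehmswas" (len 11), cursors c1@3 c2@8 c3@11, authorship ..1....2..3
After op 3 (delete): buffer="khrehmwa" (len 8), cursors c1@2 c2@6 c3@8, authorship ........
After op 4 (move_left): buffer="khrehmwa" (len 8), cursors c1@1 c2@5 c3@7, authorship ........
After op 5 (insert('r')): buffer="krhrehrmwra" (len 11), cursors c1@2 c2@7 c3@10, authorship .1....2..3.
Authorship (.=original, N=cursor N): . 1 . . . . 2 . . 3 .
Index 6: author = 2

Answer: cursor 2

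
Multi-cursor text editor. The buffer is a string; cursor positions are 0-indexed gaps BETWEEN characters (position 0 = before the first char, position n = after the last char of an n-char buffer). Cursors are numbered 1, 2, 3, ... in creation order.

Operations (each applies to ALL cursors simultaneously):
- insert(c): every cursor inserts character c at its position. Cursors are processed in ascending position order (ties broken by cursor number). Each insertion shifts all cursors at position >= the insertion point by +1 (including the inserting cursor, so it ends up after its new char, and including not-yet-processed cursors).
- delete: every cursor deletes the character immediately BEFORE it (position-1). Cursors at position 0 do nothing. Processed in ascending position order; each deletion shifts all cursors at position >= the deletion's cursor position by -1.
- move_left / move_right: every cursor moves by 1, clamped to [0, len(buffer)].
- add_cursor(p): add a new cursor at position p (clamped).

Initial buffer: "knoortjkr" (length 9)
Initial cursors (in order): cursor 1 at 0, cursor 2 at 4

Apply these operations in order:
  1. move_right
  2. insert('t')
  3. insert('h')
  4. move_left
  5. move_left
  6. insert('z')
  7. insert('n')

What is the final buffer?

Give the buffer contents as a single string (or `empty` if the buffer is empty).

After op 1 (move_right): buffer="knoortjkr" (len 9), cursors c1@1 c2@5, authorship .........
After op 2 (insert('t')): buffer="ktnoorttjkr" (len 11), cursors c1@2 c2@7, authorship .1....2....
After op 3 (insert('h')): buffer="kthnoorthtjkr" (len 13), cursors c1@3 c2@9, authorship .11....22....
After op 4 (move_left): buffer="kthnoorthtjkr" (len 13), cursors c1@2 c2@8, authorship .11....22....
After op 5 (move_left): buffer="kthnoorthtjkr" (len 13), cursors c1@1 c2@7, authorship .11....22....
After op 6 (insert('z')): buffer="kzthnoorzthtjkr" (len 15), cursors c1@2 c2@9, authorship .111....222....
After op 7 (insert('n')): buffer="kznthnoorznthtjkr" (len 17), cursors c1@3 c2@11, authorship .1111....2222....

Answer: kznthnoorznthtjkr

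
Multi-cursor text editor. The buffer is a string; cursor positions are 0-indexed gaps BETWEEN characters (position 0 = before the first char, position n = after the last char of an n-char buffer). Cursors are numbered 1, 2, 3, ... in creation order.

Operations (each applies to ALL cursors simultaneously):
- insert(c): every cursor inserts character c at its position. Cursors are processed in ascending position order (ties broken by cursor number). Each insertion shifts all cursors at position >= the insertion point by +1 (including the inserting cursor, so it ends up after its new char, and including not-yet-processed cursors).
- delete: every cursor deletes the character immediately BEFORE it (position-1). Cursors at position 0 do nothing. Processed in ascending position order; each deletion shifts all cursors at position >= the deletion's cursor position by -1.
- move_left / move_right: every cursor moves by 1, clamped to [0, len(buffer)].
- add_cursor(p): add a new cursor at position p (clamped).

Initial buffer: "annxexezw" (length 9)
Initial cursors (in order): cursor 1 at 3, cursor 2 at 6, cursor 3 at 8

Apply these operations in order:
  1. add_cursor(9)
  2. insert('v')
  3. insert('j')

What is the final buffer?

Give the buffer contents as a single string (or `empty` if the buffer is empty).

After op 1 (add_cursor(9)): buffer="annxexezw" (len 9), cursors c1@3 c2@6 c3@8 c4@9, authorship .........
After op 2 (insert('v')): buffer="annvxexvezvwv" (len 13), cursors c1@4 c2@8 c3@11 c4@13, authorship ...1...2..3.4
After op 3 (insert('j')): buffer="annvjxexvjezvjwvj" (len 17), cursors c1@5 c2@10 c3@14 c4@17, authorship ...11...22..33.44

Answer: annvjxexvjezvjwvj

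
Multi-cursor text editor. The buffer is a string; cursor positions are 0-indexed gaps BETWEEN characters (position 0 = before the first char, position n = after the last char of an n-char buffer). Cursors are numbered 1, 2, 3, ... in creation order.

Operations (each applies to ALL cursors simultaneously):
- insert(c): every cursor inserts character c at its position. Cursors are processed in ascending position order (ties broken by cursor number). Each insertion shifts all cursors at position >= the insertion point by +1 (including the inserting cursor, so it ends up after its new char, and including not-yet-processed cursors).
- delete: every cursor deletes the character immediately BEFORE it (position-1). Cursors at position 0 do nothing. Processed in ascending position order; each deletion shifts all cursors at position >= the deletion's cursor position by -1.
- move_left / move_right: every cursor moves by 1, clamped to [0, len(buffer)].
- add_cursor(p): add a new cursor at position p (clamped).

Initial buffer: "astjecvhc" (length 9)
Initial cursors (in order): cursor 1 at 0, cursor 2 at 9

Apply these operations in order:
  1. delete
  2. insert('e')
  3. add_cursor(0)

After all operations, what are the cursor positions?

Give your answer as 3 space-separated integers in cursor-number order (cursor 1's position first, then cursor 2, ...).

Answer: 1 10 0

Derivation:
After op 1 (delete): buffer="astjecvh" (len 8), cursors c1@0 c2@8, authorship ........
After op 2 (insert('e')): buffer="eastjecvhe" (len 10), cursors c1@1 c2@10, authorship 1........2
After op 3 (add_cursor(0)): buffer="eastjecvhe" (len 10), cursors c3@0 c1@1 c2@10, authorship 1........2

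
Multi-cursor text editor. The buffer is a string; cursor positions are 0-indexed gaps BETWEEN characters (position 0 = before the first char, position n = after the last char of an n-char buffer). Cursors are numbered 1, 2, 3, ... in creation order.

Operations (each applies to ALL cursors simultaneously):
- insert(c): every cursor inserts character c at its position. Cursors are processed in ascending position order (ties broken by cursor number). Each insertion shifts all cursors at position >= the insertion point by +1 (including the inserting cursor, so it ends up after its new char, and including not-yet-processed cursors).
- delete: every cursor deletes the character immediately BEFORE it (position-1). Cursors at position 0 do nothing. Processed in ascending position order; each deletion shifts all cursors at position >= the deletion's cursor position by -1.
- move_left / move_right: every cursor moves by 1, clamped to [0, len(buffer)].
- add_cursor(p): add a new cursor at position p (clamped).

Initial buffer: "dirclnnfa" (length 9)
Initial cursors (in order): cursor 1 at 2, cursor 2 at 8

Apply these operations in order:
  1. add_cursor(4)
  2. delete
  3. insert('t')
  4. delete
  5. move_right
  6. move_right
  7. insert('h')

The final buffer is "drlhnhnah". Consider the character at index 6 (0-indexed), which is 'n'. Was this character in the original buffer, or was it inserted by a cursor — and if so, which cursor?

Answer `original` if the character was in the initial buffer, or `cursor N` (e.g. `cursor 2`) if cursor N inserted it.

After op 1 (add_cursor(4)): buffer="dirclnnfa" (len 9), cursors c1@2 c3@4 c2@8, authorship .........
After op 2 (delete): buffer="drlnna" (len 6), cursors c1@1 c3@2 c2@5, authorship ......
After op 3 (insert('t')): buffer="dtrtlnnta" (len 9), cursors c1@2 c3@4 c2@8, authorship .1.3...2.
After op 4 (delete): buffer="drlnna" (len 6), cursors c1@1 c3@2 c2@5, authorship ......
After op 5 (move_right): buffer="drlnna" (len 6), cursors c1@2 c3@3 c2@6, authorship ......
After op 6 (move_right): buffer="drlnna" (len 6), cursors c1@3 c3@4 c2@6, authorship ......
After op 7 (insert('h')): buffer="drlhnhnah" (len 9), cursors c1@4 c3@6 c2@9, authorship ...1.3..2
Authorship (.=original, N=cursor N): . . . 1 . 3 . . 2
Index 6: author = original

Answer: original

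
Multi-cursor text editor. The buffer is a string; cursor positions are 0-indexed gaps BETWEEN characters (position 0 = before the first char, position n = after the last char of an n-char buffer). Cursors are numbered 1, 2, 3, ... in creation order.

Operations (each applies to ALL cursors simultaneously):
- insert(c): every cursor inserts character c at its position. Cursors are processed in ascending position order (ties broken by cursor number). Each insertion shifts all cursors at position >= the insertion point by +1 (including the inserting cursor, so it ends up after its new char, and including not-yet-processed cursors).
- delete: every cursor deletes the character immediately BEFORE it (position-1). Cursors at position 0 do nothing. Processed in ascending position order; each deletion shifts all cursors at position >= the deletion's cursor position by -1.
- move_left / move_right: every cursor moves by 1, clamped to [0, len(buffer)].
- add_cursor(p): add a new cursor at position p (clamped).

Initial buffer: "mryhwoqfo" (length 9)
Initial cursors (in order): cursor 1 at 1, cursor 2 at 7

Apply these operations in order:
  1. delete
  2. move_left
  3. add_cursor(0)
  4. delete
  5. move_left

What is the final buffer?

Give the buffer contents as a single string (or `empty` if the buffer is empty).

After op 1 (delete): buffer="ryhwofo" (len 7), cursors c1@0 c2@5, authorship .......
After op 2 (move_left): buffer="ryhwofo" (len 7), cursors c1@0 c2@4, authorship .......
After op 3 (add_cursor(0)): buffer="ryhwofo" (len 7), cursors c1@0 c3@0 c2@4, authorship .......
After op 4 (delete): buffer="ryhofo" (len 6), cursors c1@0 c3@0 c2@3, authorship ......
After op 5 (move_left): buffer="ryhofo" (len 6), cursors c1@0 c3@0 c2@2, authorship ......

Answer: ryhofo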